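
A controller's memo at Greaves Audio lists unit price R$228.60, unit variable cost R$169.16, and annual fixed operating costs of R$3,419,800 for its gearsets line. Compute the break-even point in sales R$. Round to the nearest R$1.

Contribution margin per unit = R$228.60 − R$169.16 = R$59.44, a CM ratio of R$59.44 ÷ R$228.60 = 0.2600.
Break-even sales = FC ÷ CM ratio = R$3,419,800 × R$228.60 / R$59.44 = R$13,152,192.

R$13,152,192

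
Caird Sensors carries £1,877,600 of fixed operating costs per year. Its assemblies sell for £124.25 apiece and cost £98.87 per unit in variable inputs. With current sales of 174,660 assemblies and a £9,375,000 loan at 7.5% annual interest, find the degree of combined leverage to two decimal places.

At 174,660 units, contribution = 174,660 × £25.38 = £4,432,870.80.
Subtracting fixed costs: EBIT = £4,432,870.80 − £1,877,600 = £2,555,270.80. Interest = £703,125.00.
DOL = £4,432,870.80 ÷ £2,555,270.80 = 1.7348; DFL = £2,555,270.80 ÷ £1,852,145.80 = 1.3796.
Combined leverage = 1.7348 × 1.3796 = 2.3933.

2.39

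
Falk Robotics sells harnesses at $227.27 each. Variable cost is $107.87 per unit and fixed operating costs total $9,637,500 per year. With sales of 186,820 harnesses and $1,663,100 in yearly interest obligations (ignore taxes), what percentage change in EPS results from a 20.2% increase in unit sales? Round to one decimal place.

+40.9%

Total contribution margin = 186,820 × $119.40 = $22,306,308.00.
Subtracting fixed costs: EBIT = $22,306,308.00 − $9,637,500 = $12,668,808.00.
Interest = $1,663,100.00, so EBIT − I = $11,005,708.00.
DCL = total CM / (EBIT − I) = $22,306,308.00 / $11,005,708.00 = 2.0268.
%ΔEPS = DCL × %ΔSales = 2.0268 × +20.2% = +40.9%.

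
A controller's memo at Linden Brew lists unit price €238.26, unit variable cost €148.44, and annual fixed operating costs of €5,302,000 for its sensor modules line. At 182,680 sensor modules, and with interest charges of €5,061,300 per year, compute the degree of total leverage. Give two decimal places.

2.71

Contribution at this volume is 182,680 × €89.82 = €16,408,317.60.
Subtracting fixed costs: EBIT = €16,408,317.60 − €5,302,000 = €11,106,317.60. Interest = €5,061,300.00.
DOL = €16,408,317.60 ÷ €11,106,317.60 = 1.4774; DFL = €11,106,317.60 ÷ €6,045,017.60 = 1.8373.
DCL = DOL × DFL = 1.4774 × 1.8373 = 2.7144.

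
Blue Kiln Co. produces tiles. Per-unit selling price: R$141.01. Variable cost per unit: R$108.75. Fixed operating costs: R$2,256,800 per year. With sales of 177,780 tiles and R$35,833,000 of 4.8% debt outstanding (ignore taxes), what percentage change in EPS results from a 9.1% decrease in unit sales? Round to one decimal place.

At 177,780 units, contribution = 177,780 × R$32.26 = R$5,735,182.80.
EBIT = R$5,735,182.80 − R$2,256,800 = R$3,478,382.80.
Interest = R$1,719,984.00, so EBIT − I = R$1,758,398.80.
DCL = total CM / (EBIT − I) = R$5,735,182.80 / R$1,758,398.80 = 3.2616.
EPS therefore changes by 3.2616 × (-9.1%) = -29.7%.

-29.7%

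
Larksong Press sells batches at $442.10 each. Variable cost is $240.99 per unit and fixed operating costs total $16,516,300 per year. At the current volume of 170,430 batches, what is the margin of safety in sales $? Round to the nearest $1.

$39,039,330

Contribution margin per unit = $442.10 − $240.99 = $201.11. Break-even units = $16,516,300 ÷ $201.11 = 82,125.70; break-even revenue = 82,125.70 × $442.10 = $36,307,773.01.
Actual sales revenue = 170,430 × $442.10 = $75,347,103.00.
Margin of safety = $75,347,103.00 − $36,307,773.01 = $39,039,330.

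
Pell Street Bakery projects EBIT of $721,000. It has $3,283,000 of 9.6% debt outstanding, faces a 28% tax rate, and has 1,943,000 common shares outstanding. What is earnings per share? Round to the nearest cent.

Interest = $315,168.00, so EBT = $721,000 − $315,168.00 = $405,832.00.
After tax at 28%: net income = $405,832.00 × 0.72 = $292,199.04.
Per share: $292,199.04 / 1,943,000 shares = $0.15.

$0.15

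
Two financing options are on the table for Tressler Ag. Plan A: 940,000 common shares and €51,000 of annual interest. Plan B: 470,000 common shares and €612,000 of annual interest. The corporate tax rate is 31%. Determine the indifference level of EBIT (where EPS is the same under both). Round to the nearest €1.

€1,173,000

At indifference, (EBIT − 51,000)(1 − t)/940,000 = (EBIT − 612,000)(1 − t)/470,000.
The (1 − t) factor cancels: (EBIT − 51,000) × 470,000 = (EBIT − 612,000) × 940,000.
Solving, EBIT = (612,000·940,000 − 51,000·470,000) / (940,000 − 470,000) = 551,310,000,000 / 470,000 = 1,173,000.00.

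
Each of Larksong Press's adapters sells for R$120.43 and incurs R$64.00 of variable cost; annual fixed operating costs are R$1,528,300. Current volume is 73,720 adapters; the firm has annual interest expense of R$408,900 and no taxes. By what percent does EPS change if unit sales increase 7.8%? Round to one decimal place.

+14.6%

At 73,720 units, contribution = 73,720 × R$56.43 = R$4,160,019.60.
Subtracting fixed costs: EBIT = R$4,160,019.60 − R$1,528,300 = R$2,631,719.60.
After interest of R$408,900.00, pre-tax earnings = R$2,222,819.60.
DCL = total CM / (EBIT − I) = R$4,160,019.60 / R$2,222,819.60 = 1.8715.
%ΔEPS = DCL × %ΔSales = 1.8715 × +7.8% = +14.6%.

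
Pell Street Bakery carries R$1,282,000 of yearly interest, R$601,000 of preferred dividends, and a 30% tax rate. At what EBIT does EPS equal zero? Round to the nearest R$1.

R$2,140,571

Preferred dividends are paid after tax, so their pre-tax equivalent is R$601,000 ÷ (1 − 0.30) = R$858,571.43.
Financial break-even EBIT = interest + D_p ÷ (1 − t) = R$1,282,000 + R$858,571.43 = R$2,140,571.43.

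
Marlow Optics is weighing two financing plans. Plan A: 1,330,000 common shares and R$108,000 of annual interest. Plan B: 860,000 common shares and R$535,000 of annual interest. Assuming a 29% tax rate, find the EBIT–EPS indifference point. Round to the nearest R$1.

R$1,316,319

At indifference, (EBIT − 108,000)(1 − t)/1,330,000 = (EBIT − 535,000)(1 − t)/860,000.
The (1 − t) factor cancels: (EBIT − 108,000) × 860,000 = (EBIT − 535,000) × 1,330,000.
EBIT × (1,330,000 − 860,000) = 535,000 × 1,330,000 − 108,000 × 860,000 = 618,670,000,000, so EBIT = 618,670,000,000 ÷ 470,000 = 1,316,319.15.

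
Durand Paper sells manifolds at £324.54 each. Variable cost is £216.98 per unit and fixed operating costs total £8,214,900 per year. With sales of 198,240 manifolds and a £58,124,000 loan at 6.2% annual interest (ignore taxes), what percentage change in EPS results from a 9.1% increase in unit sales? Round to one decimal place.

Contribution at this volume is 198,240 × £107.56 = £21,322,694.40.
Subtracting fixed costs: EBIT = £21,322,694.40 − £8,214,900 = £13,107,794.40.
Interest = £3,603,688.00, so EBIT − I = £9,504,106.40.
DCL = total CM / (EBIT − I) = £21,322,694.40 / £9,504,106.40 = 2.2435.
%ΔEPS = DCL × %ΔSales = 2.2435 × +9.1% = +20.4%.

+20.4%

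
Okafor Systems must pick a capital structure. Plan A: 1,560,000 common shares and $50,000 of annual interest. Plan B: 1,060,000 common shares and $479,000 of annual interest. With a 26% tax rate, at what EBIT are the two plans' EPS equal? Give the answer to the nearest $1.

$1,388,480

At indifference, (EBIT − 50,000)(1 − t)/1,560,000 = (EBIT − 479,000)(1 − t)/1,060,000.
The (1 − t) factor cancels: (EBIT − 50,000) × 1,060,000 = (EBIT − 479,000) × 1,560,000.
EBIT × (1,560,000 − 1,060,000) = 479,000 × 1,560,000 − 50,000 × 1,060,000 = 694,240,000,000, so EBIT = 694,240,000,000 ÷ 500,000 = 1,388,480.00.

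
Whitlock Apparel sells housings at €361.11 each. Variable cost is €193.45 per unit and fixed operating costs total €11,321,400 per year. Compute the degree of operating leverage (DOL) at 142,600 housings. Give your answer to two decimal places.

Total contribution margin = 142,600 × €167.66 = €23,908,316.00.
Subtracting fixed costs: EBIT = €23,908,316.00 − €11,321,400 = €12,586,916.00.
Degree of operating leverage = €23,908,316.00 / €12,586,916.00 = 1.8995.

1.90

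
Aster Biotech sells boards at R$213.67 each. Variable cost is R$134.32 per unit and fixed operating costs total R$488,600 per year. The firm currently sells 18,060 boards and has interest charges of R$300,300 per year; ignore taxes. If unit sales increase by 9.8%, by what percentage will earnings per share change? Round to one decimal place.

Contribution at this volume is 18,060 × R$79.35 = R$1,433,061.00.
Subtracting fixed costs: EBIT = R$1,433,061.00 − R$488,600 = R$944,461.00.
Interest = R$300,300.00, so EBIT − I = R$644,161.00.
Degree of combined leverage = contribution ÷ (EBIT − I) = R$1,433,061.00 ÷ R$644,161.00 = 2.2247.
%ΔEPS = DCL × %ΔSales = 2.2247 × +9.8% = +21.8%.

+21.8%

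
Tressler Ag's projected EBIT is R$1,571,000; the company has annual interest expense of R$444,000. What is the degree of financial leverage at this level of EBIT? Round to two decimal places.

Interest = R$444,000.00.
DFL = EBIT ÷ (EBIT − I) = R$1,571,000 ÷ (R$1,571,000 − R$444,000.00) = R$1,571,000 ÷ R$1,127,000.00 = 1.3940.

1.39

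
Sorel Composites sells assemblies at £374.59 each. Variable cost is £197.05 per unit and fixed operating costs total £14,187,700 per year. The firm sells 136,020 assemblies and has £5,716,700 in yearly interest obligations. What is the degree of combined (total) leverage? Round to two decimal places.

Total contribution margin = 136,020 × £177.54 = £24,148,990.80.
Subtracting fixed costs: EBIT = £24,148,990.80 − £14,187,700 = £9,961,290.80. Interest = £5,716,700.00.
DOL = £24,148,990.80 ÷ £9,961,290.80 = 2.4243; DFL = £9,961,290.80 ÷ £4,244,590.80 = 2.3468.
Combined leverage = 2.4243 × 2.3468 = 5.6893.

5.69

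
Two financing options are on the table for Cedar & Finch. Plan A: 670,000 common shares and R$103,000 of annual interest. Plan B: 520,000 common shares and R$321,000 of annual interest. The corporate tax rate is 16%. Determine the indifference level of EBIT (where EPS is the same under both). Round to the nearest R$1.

R$1,076,733

Set EPS_A = EPS_B: (EBIT − R$103,000)(1 − 0.16) ÷ 670,000 = (EBIT − R$321,000)(1 − 0.16) ÷ 520,000.
The (1 − t) factor cancels: (EBIT − 103,000) × 520,000 = (EBIT − 321,000) × 670,000.
Solving, EBIT = (321,000·670,000 − 103,000·520,000) / (670,000 − 520,000) = 161,510,000,000 / 150,000 = 1,076,733.33.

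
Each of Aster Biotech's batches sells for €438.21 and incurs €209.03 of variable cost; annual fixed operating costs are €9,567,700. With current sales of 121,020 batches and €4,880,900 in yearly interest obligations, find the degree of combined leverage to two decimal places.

At 121,020 units, contribution = 121,020 × €229.18 = €27,735,363.60.
EBIT = €27,735,363.60 − €9,567,700 = €18,167,663.60. Interest = €4,880,900.00, so EBIT − I = €13,286,763.60.
DCL = contribution ÷ (EBIT − I) = €27,735,363.60 ÷ €13,286,763.60 = 2.0874.

2.09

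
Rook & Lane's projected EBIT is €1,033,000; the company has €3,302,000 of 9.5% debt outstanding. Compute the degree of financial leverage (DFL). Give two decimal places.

Annual interest charges come to €313,690.00.
DFL = EBIT ÷ (EBIT − I) = €1,033,000 ÷ (€1,033,000 − €313,690.00) = €1,033,000 ÷ €719,310.00 = 1.4361.

1.44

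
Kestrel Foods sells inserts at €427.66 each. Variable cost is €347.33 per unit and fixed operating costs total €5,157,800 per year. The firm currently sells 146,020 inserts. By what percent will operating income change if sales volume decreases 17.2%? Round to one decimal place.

Total contribution margin = 146,020 × €80.33 = €11,729,786.60.
EBIT = €11,729,786.60 − €5,157,800 = €6,571,986.60.
DOL = contribution ÷ EBIT = €11,729,786.60 ÷ €6,571,986.60 = 1.7848.
So EBIT moves 1.7848 × (-17.2%) = -30.7%.

-30.7%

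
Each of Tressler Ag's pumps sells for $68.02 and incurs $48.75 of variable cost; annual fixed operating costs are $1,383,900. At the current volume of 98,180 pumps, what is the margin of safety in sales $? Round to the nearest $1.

$1,793,259

Each unit contributes $68.02 − $48.75 = $19.27. Break-even units = $1,383,900 ÷ $19.27 = 71,816.29; break-even revenue = 71,816.29 × $68.02 = $4,884,944.37.
Actual sales revenue = 98,180 × $68.02 = $6,678,203.60.
Margin of safety = $6,678,203.60 − $4,884,944.37 = $1,793,259.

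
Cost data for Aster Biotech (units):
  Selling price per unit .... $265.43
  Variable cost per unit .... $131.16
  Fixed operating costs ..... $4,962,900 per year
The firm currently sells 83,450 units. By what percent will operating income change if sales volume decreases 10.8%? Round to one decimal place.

-19.4%

Contribution at this volume is 83,450 × $134.27 = $11,204,831.50.
EBIT = $11,204,831.50 − $4,962,900 = $6,241,931.50.
Degree of operating leverage = $11,204,831.50 / $6,241,931.50 = 1.7951.
Operating income changes by 1.7951 × -10.8% = -19.4%.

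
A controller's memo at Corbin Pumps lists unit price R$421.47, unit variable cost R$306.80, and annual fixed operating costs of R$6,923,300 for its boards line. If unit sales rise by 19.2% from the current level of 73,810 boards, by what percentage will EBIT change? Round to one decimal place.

+105.5%

Contribution at this volume is 73,810 × R$114.67 = R$8,463,792.70.
Operating income = contribution − fixed costs = R$8,463,792.70 − R$6,923,300 = R$1,540,492.70.
DOL = contribution ÷ EBIT = R$8,463,792.70 ÷ R$1,540,492.70 = 5.4942.
So EBIT moves 5.4942 × (+19.2%) = +105.5%.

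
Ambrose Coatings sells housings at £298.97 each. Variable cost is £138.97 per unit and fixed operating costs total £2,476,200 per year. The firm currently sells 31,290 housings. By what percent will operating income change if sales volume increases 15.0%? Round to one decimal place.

Total contribution margin = 31,290 × £160.00 = £5,006,400.00.
Operating income = contribution − fixed costs = £5,006,400.00 − £2,476,200 = £2,530,200.00.
So DOL = total CM / EBIT = £5,006,400.00 / £2,530,200.00 = 1.9787.
Operating income changes by 1.9787 × +15.0% = +29.7%.

+29.7%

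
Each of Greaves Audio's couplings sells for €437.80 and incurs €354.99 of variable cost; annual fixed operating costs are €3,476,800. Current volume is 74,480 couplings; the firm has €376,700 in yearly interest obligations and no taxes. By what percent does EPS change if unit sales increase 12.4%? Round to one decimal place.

+33.0%

Total contribution margin = 74,480 × €82.81 = €6,167,688.80.
EBIT = €6,167,688.80 − €3,476,800 = €2,690,888.80.
After interest of €376,700.00, pre-tax earnings = €2,314,188.80.
DCL = total CM / (EBIT − I) = €6,167,688.80 / €2,314,188.80 = 2.6652.
EPS therefore changes by 2.6652 × (+12.4%) = +33.0%.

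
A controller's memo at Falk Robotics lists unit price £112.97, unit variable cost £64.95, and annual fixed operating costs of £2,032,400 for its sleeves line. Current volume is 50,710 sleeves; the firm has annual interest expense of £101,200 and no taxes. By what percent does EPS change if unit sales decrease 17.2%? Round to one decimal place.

At 50,710 units, contribution = 50,710 × £48.02 = £2,435,094.20.
Operating income = contribution − fixed costs = £2,435,094.20 − £2,032,400 = £402,694.20.
Interest = £101,200.00, so EBIT − I = £301,494.20.
DCL = total CM / (EBIT − I) = £2,435,094.20 / £301,494.20 = 8.0768.
EPS therefore changes by 8.0768 × (-17.2%) = -138.9%.

-138.9%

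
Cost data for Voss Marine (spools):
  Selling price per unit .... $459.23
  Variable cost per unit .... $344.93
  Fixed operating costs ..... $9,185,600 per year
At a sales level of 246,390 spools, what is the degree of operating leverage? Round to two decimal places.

1.48

Total contribution margin = 246,390 × $114.30 = $28,162,377.00.
Subtracting fixed costs: EBIT = $28,162,377.00 − $9,185,600 = $18,976,777.00.
Degree of operating leverage = $28,162,377.00 / $18,976,777.00 = 1.4840.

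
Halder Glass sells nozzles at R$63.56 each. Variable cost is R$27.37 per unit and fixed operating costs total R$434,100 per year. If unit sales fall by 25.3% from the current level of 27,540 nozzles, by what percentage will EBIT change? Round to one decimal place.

Total contribution margin = 27,540 × R$36.19 = R$996,672.60.
Operating income = contribution − fixed costs = R$996,672.60 − R$434,100 = R$562,572.60.
DOL = contribution ÷ EBIT = R$996,672.60 ÷ R$562,572.60 = 1.7716.
%ΔEBIT = DOL × %ΔSales = 1.7716 × -25.3% = -44.8%.

-44.8%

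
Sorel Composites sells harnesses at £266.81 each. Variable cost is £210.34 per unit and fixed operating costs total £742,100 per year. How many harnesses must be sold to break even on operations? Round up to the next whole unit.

13,142 harnesses

Contribution margin per unit = £266.81 − £210.34 = £56.47.
Break-even volume = fixed costs ÷ CM per unit = £742,100 ÷ £56.47 = 13,141.49, so 13,142 harnesses.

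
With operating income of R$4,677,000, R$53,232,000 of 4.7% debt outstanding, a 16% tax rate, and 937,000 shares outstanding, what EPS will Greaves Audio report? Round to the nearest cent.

R$1.95

Pre-tax income = R$4,677,000 − R$2,501,904.00 = R$2,175,096.00.
After tax at 16%: net income = R$2,175,096.00 × 0.84 = R$1,827,080.64.
EPS = R$1,827,080.64 ÷ 937,000 = R$1.95.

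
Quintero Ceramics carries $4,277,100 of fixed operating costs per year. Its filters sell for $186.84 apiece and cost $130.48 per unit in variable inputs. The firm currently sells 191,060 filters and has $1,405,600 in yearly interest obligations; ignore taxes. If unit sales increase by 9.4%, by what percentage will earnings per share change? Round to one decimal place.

Contribution at this volume is 191,060 × $56.36 = $10,768,141.60.
Subtracting fixed costs: EBIT = $10,768,141.60 − $4,277,100 = $6,491,041.60.
Interest = $1,405,600.00, so EBIT − I = $5,085,441.60.
DCL = total CM / (EBIT − I) = $10,768,141.60 / $5,085,441.60 = 2.1174.
%ΔEPS = DCL × %ΔSales = 2.1174 × +9.4% = +19.9%.

+19.9%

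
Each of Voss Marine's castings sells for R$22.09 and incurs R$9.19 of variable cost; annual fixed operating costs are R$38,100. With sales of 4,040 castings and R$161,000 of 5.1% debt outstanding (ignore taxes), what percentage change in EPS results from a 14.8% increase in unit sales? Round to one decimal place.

+132.9%

Total contribution margin = 4,040 × R$12.90 = R$52,116.00.
Operating income = contribution − fixed costs = R$52,116.00 − R$38,100 = R$14,016.00.
After interest of R$8,211.00, pre-tax earnings = R$5,805.00.
DCL = total CM / (EBIT − I) = R$52,116.00 / R$5,805.00 = 8.9778.
%ΔEPS = DCL × %ΔSales = 8.9778 × +14.8% = +132.9%.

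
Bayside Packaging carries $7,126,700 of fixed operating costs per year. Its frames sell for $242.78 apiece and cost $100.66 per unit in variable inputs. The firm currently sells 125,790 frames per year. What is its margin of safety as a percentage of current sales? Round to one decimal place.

Contribution margin per unit = $242.78 − $100.66 = $142.12. Break-even units = $7,126,700 ÷ $142.12 = 50,145.65; break-even revenue = 50,145.65 × $242.78 = $12,174,361.29.
Actual sales revenue = 125,790 × $242.78 = $30,539,296.20.
Margin of safety = ($30,539,296.20 − $12,174,361.29) ÷ $30,539,296.20 = 60.1%.

60.1%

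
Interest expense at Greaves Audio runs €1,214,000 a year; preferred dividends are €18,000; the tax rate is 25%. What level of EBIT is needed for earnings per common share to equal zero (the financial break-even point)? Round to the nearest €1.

€1,238,000

Grossing the preferred dividend up to pre-tax terms: €18,000 / (1 − 0.25) = €24,000.00.
Financial break-even EBIT = interest + D_p ÷ (1 − t) = €1,214,000 + €24,000.00 = €1,238,000.00.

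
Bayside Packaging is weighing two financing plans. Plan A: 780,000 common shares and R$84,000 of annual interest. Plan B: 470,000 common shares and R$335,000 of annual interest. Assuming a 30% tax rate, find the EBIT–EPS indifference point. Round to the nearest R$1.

At indifference, (EBIT − 84,000)(1 − t)/780,000 = (EBIT − 335,000)(1 − t)/470,000.
Cancelling (1 − t) and cross-multiplying: 470,000·(EBIT − 84,000) = 780,000·(EBIT − 335,000).
Solving, EBIT = (335,000·780,000 − 84,000·470,000) / (780,000 − 470,000) = 221,820,000,000 / 310,000 = 715,548.39.

R$715,548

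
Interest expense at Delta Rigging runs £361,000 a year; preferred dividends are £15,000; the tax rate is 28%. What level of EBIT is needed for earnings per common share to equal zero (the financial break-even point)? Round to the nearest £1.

£381,833

Preferred dividends are paid after tax, so their pre-tax equivalent is £15,000 ÷ (1 − 0.28) = £20,833.33.
EPS = 0 when EBIT covers interest plus the pre-tax preferred burden: £361,000 + £20,833.33 = £381,833.33.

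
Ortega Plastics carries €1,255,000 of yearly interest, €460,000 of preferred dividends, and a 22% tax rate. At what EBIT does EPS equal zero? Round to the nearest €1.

Grossing the preferred dividend up to pre-tax terms: €460,000 / (1 − 0.22) = €589,743.59.
Financial break-even EBIT = interest + D_p ÷ (1 − t) = €1,255,000 + €589,743.59 = €1,844,743.59.

€1,844,744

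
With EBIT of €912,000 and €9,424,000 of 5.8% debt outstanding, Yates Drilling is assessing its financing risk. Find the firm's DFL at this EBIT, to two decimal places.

Interest = €546,592.00.
Degree of financial leverage = EBIT / (EBIT − interest) = €912,000 / €365,408.00 = 2.4958.

2.50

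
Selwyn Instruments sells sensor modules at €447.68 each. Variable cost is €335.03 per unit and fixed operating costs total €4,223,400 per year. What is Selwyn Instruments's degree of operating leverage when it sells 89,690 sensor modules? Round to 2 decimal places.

1.72

Total contribution margin = 89,690 × €112.65 = €10,103,578.50.
Operating income = contribution − fixed costs = €10,103,578.50 − €4,223,400 = €5,880,178.50.
Degree of operating leverage = €10,103,578.50 / €5,880,178.50 = 1.7182.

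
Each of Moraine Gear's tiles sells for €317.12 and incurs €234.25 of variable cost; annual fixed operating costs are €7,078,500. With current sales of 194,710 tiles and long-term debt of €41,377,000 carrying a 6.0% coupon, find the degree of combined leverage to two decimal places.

2.45

At 194,710 units, contribution = 194,710 × €82.87 = €16,135,617.70.
Operating income = contribution − fixed costs = €16,135,617.70 − €7,078,500 = €9,057,117.70. Interest = €2,482,620.00, so EBIT − I = €6,574,497.70.
DCL = contribution ÷ (EBIT − I) = €16,135,617.70 ÷ €6,574,497.70 = 2.4543.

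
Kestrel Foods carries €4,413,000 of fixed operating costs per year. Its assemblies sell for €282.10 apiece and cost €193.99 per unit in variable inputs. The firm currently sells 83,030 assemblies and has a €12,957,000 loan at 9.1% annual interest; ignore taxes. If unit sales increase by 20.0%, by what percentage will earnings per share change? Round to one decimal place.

+84.9%

Contribution at this volume is 83,030 × €88.11 = €7,315,773.30.
EBIT = €7,315,773.30 − €4,413,000 = €2,902,773.30.
After interest of €1,179,087.00, pre-tax earnings = €1,723,686.30.
Degree of combined leverage = contribution ÷ (EBIT − I) = €7,315,773.30 ÷ €1,723,686.30 = 4.2443.
%ΔEPS = DCL × %ΔSales = 4.2443 × +20.0% = +84.9%.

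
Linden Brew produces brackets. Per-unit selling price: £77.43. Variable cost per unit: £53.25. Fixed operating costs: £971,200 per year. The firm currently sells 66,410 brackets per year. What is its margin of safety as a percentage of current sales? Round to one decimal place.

39.5%

Each unit contributes £77.43 − £53.25 = £24.18. Break-even units = £971,200 ÷ £24.18 = 40,165.43; break-even revenue = 40,165.43 × £77.43 = £3,110,008.93.
Actual sales revenue = 66,410 × £77.43 = £5,142,126.30.
Margin of safety = (£5,142,126.30 − £3,110,008.93) ÷ £5,142,126.30 = 39.5%.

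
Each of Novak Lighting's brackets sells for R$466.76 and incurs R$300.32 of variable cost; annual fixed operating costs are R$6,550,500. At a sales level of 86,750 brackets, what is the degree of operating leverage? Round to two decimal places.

Total contribution margin = 86,750 × R$166.44 = R$14,438,670.00.
Subtracting fixed costs: EBIT = R$14,438,670.00 − R$6,550,500 = R$7,888,170.00.
DOL = contribution ÷ EBIT = R$14,438,670.00 ÷ R$7,888,170.00 = 1.8304.

1.83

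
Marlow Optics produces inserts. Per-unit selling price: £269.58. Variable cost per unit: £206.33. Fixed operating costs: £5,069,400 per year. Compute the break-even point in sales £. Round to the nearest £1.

£21,606,464

Contribution margin per unit = £269.58 − £206.33 = £63.25, a CM ratio of £63.25 ÷ £269.58 = 0.2346.
Break-even sales = FC ÷ CM ratio = £5,069,400 × £269.58 / £63.25 = £21,606,464.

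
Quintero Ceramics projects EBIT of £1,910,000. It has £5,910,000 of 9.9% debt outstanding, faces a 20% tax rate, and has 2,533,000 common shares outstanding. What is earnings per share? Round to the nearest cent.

Interest = £585,090.00, so EBT = £1,910,000 − £585,090.00 = £1,324,910.00.
Net income = £1,324,910.00 × (1 − 0.20) = £1,059,928.00.
Per share: £1,059,928.00 / 2,533,000 shares = £0.42.

£0.42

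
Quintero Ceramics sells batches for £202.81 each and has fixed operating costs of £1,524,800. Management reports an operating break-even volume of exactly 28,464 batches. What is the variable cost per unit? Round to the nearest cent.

£149.24

Contribution per unit must be FC / Q = £1,524,800 / 28,464 = £53.5694.
Variable cost per unit = £202.81 − £53.5694 = £149.24.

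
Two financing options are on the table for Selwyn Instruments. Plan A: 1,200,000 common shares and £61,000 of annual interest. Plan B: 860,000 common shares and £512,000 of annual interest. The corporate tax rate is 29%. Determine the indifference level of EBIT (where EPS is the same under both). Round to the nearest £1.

At indifference, (EBIT − 61,000)(1 − t)/1,200,000 = (EBIT − 512,000)(1 − t)/860,000.
Cancelling (1 − t) and cross-multiplying: 860,000·(EBIT − 61,000) = 1,200,000·(EBIT − 512,000).
Solving, EBIT = (512,000·1,200,000 − 61,000·860,000) / (1,200,000 − 860,000) = 561,940,000,000 / 340,000 = 1,652,764.71.

£1,652,765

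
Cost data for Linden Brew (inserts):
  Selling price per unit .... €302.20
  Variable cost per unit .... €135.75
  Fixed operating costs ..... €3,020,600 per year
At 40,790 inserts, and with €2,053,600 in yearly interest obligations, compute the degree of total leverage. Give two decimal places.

3.96

At 40,790 units, contribution = 40,790 × €166.45 = €6,789,495.50.
Operating income = contribution − fixed costs = €6,789,495.50 − €3,020,600 = €3,768,895.50. Interest = €2,053,600.00, so EBIT − I = €1,715,295.50.
DCL = contribution ÷ (EBIT − I) = €6,789,495.50 ÷ €1,715,295.50 = 3.9582.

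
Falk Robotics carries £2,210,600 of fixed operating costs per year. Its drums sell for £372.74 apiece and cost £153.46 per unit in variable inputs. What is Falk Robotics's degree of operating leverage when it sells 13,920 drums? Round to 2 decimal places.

3.63

Total contribution margin = 13,920 × £219.28 = £3,052,377.60.
Operating income = contribution − fixed costs = £3,052,377.60 − £2,210,600 = £841,777.60.
Degree of operating leverage = £3,052,377.60 / £841,777.60 = 3.6261.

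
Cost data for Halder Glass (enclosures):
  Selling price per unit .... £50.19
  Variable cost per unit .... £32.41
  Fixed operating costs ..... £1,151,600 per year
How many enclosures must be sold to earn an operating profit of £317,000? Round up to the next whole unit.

Unit CM = price − variable cost = £50.19 − £32.41 = £17.78.
Required volume = (fixed costs + target profit) ÷ CM = (£1,151,600 + £317,000) ÷ £17.78 = 82,598.43, so 82,599 enclosures.

82,599 enclosures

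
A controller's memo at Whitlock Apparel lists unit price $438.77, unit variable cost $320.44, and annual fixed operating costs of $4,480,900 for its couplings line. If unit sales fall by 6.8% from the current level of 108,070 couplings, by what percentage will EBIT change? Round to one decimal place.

-10.5%

Contribution at this volume is 108,070 × $118.33 = $12,787,923.10.
Subtracting fixed costs: EBIT = $12,787,923.10 − $4,480,900 = $8,307,023.10.
Degree of operating leverage = $12,787,923.10 / $8,307,023.10 = 1.5394.
So EBIT moves 1.5394 × (-6.8%) = -10.5%.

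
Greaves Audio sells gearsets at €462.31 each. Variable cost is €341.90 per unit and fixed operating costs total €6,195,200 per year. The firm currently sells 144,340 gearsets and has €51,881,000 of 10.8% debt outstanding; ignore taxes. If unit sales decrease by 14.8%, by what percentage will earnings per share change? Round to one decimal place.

Contribution at this volume is 144,340 × €120.41 = €17,379,979.40.
Subtracting fixed costs: EBIT = €17,379,979.40 − €6,195,200 = €11,184,779.40.
Interest = €5,603,148.00, so EBIT − I = €5,581,631.40.
Degree of combined leverage = contribution ÷ (EBIT − I) = €17,379,979.40 ÷ €5,581,631.40 = 3.1138.
EPS therefore changes by 3.1138 × (-14.8%) = -46.1%.

-46.1%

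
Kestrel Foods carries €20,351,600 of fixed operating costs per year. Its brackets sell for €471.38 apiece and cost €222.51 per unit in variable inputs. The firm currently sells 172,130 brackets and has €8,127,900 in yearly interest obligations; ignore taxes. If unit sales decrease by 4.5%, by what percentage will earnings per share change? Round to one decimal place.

At 172,130 units, contribution = 172,130 × €248.87 = €42,837,993.10.
Operating income = contribution − fixed costs = €42,837,993.10 − €20,351,600 = €22,486,393.10.
Interest = €8,127,900.00, so EBIT − I = €14,358,493.10.
Degree of combined leverage = contribution ÷ (EBIT − I) = €42,837,993.10 ÷ €14,358,493.10 = 2.9835.
EPS therefore changes by 2.9835 × (-4.5%) = -13.4%.

-13.4%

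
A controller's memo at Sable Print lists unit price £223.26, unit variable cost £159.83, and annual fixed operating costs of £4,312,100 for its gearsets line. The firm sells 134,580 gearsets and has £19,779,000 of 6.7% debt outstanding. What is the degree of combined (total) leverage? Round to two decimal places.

Total contribution margin = 134,580 × £63.43 = £8,536,409.40.
Subtracting fixed costs: EBIT = £8,536,409.40 − £4,312,100 = £4,224,309.40. Interest = £1,325,193.00, so EBIT − I = £2,899,116.40.
Degree of total leverage = total CM / (EBIT − interest) = £8,536,409.40 / £2,899,116.40 = 2.9445.

2.94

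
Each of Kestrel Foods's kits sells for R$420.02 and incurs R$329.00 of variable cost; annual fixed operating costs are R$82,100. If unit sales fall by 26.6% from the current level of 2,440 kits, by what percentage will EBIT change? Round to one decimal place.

-42.2%

At 2,440 units, contribution = 2,440 × R$91.02 = R$222,088.80.
Operating income = contribution − fixed costs = R$222,088.80 − R$82,100 = R$139,988.80.
Degree of operating leverage = R$222,088.80 / R$139,988.80 = 1.5865.
%ΔEBIT = DOL × %ΔSales = 1.5865 × -26.6% = -42.2%.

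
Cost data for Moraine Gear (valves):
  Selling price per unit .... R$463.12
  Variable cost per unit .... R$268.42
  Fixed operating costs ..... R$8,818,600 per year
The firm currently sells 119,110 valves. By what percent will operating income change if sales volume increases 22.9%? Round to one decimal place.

At 119,110 units, contribution = 119,110 × R$194.70 = R$23,190,717.00.
Subtracting fixed costs: EBIT = R$23,190,717.00 − R$8,818,600 = R$14,372,117.00.
DOL = contribution ÷ EBIT = R$23,190,717.00 ÷ R$14,372,117.00 = 1.6136.
Operating income changes by 1.6136 × +22.9% = +37.0%.

+37.0%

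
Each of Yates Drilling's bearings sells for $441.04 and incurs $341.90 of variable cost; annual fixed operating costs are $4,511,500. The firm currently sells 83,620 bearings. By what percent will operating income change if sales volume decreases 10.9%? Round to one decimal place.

Total contribution margin = 83,620 × $99.14 = $8,290,086.80.
Subtracting fixed costs: EBIT = $8,290,086.80 − $4,511,500 = $3,778,586.80.
DOL = contribution ÷ EBIT = $8,290,086.80 ÷ $3,778,586.80 = 2.1940.
Operating income changes by 2.1940 × -10.9% = -23.9%.

-23.9%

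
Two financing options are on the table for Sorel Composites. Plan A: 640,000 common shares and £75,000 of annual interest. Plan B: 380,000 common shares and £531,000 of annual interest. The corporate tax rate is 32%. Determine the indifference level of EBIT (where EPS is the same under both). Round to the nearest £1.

£1,197,462

At indifference, (EBIT − 75,000)(1 − t)/640,000 = (EBIT − 531,000)(1 − t)/380,000.
Cancelling (1 − t) and cross-multiplying: 380,000·(EBIT − 75,000) = 640,000·(EBIT − 531,000).
Solving, EBIT = (531,000·640,000 − 75,000·380,000) / (640,000 − 380,000) = 311,340,000,000 / 260,000 = 1,197,461.54.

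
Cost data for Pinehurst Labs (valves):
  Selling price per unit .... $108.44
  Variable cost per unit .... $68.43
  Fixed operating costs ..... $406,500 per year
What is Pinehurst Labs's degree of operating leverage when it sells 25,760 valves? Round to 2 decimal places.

Total contribution margin = 25,760 × $40.01 = $1,030,657.60.
EBIT = $1,030,657.60 − $406,500 = $624,157.60.
So DOL = total CM / EBIT = $1,030,657.60 / $624,157.60 = 1.6513.

1.65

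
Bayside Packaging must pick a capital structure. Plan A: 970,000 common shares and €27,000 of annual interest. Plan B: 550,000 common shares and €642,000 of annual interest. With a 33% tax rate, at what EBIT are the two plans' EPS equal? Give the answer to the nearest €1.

At indifference, (EBIT − 27,000)(1 − t)/970,000 = (EBIT − 642,000)(1 − t)/550,000.
The (1 − t) factor cancels: (EBIT − 27,000) × 550,000 = (EBIT − 642,000) × 970,000.
EBIT × (970,000 − 550,000) = 642,000 × 970,000 − 27,000 × 550,000 = 607,890,000,000, so EBIT = 607,890,000,000 ÷ 420,000 = 1,447,357.14.

€1,447,357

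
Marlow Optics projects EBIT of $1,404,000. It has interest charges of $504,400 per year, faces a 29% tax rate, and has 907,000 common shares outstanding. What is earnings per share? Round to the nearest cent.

Pre-tax income = $1,404,000 − $504,400.00 = $899,600.00.
After tax at 29%: net income = $899,600.00 × 0.71 = $638,716.00.
Per share: $638,716.00 / 907,000 shares = $0.70.

$0.70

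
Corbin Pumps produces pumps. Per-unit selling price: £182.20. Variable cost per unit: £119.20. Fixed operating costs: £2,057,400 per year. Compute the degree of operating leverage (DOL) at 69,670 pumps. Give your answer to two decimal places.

Contribution at this volume is 69,670 × £63.00 = £4,389,210.00.
EBIT = £4,389,210.00 − £2,057,400 = £2,331,810.00.
DOL = contribution ÷ EBIT = £4,389,210.00 ÷ £2,331,810.00 = 1.8823.

1.88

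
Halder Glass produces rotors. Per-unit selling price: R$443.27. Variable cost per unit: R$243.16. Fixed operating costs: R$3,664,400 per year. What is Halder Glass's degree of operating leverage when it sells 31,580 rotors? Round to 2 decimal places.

Contribution at this volume is 31,580 × R$200.11 = R$6,319,473.80.
EBIT = R$6,319,473.80 − R$3,664,400 = R$2,655,073.80.
DOL = contribution ÷ EBIT = R$6,319,473.80 ÷ R$2,655,073.80 = 2.3801.

2.38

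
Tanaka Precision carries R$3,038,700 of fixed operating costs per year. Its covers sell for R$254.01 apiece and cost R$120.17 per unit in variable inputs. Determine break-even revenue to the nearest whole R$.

Contribution margin per unit = R$254.01 − R$120.17 = R$133.84, a CM ratio of R$133.84 ÷ R$254.01 = 0.5269.
Break-even sales = FC ÷ CM ratio = R$3,038,700 × R$254.01 / R$133.84 = R$5,767,037.

R$5,767,037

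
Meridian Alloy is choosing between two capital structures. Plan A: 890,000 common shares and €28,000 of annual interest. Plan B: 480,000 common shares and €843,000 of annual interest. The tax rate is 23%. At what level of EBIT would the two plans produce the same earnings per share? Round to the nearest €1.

Set EPS_A = EPS_B: (EBIT − €28,000)(1 − 0.23) ÷ 890,000 = (EBIT − €843,000)(1 − 0.23) ÷ 480,000.
The (1 − t) factor cancels: (EBIT − 28,000) × 480,000 = (EBIT − 843,000) × 890,000.
EBIT × (890,000 − 480,000) = 843,000 × 890,000 − 28,000 × 480,000 = 736,830,000,000, so EBIT = 736,830,000,000 ÷ 410,000 = 1,797,146.34.

€1,797,146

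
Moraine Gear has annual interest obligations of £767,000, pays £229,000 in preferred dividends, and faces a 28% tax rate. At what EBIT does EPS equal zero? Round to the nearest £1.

£1,085,056

Preferred dividends are paid after tax, so their pre-tax equivalent is £229,000 ÷ (1 − 0.28) = £318,055.56.
EPS = 0 when EBIT covers interest plus the pre-tax preferred burden: £767,000 + £318,055.56 = £1,085,055.56.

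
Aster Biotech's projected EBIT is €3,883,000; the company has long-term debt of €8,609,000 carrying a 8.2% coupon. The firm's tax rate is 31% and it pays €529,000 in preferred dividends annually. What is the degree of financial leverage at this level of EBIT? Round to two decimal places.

1.61

Annual interest charges come to €705,938.00.
Preferred dividends grossed up pre-tax: €529,000 / (1 − 0.31) = €766,666.67.
DFL = EBIT ÷ [EBIT − I − D_p/(1−t)] = €3,883,000 ÷ [€3,883,000 − €705,938.00 − €766,666.67] = €3,883,000 ÷ €2,410,395.33 = 1.6109.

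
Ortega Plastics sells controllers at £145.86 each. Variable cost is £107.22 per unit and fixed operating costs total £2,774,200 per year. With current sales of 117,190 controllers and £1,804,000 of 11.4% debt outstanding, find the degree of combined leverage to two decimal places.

Contribution at this volume is 117,190 × £38.64 = £4,528,221.60.
Subtracting fixed costs: EBIT = £4,528,221.60 − £2,774,200 = £1,754,021.60. Interest = £205,656.00.
DOL = £4,528,221.60 ÷ £1,754,021.60 = 2.5816; DFL = £1,754,021.60 ÷ £1,548,365.60 = 1.1328.
Combined leverage = 2.5816 × 1.1328 = 2.9244.

2.92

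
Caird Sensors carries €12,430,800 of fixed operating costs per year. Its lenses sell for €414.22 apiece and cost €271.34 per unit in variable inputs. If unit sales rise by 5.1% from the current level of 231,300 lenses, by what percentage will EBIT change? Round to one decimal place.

Contribution at this volume is 231,300 × €142.88 = €33,048,144.00.
Operating income = contribution − fixed costs = €33,048,144.00 − €12,430,800 = €20,617,344.00.
So DOL = total CM / EBIT = €33,048,144.00 / €20,617,344.00 = 1.6029.
Operating income changes by 1.6029 × +5.1% = +8.2%.

+8.2%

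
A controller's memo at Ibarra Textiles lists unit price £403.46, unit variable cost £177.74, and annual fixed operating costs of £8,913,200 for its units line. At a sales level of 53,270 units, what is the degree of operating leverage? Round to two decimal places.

Total contribution margin = 53,270 × £225.72 = £12,024,104.40.
Subtracting fixed costs: EBIT = £12,024,104.40 − £8,913,200 = £3,110,904.40.
DOL = contribution ÷ EBIT = £12,024,104.40 ÷ £3,110,904.40 = 3.8651.

3.87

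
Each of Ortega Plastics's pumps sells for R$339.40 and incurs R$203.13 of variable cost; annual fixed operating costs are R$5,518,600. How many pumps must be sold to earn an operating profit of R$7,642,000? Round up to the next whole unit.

96,578 pumps

Each unit contributes R$339.40 − R$203.13 = R$136.27.
Need Q such that Q × R$136.27 − R$5,518,600 = R$7,642,000, i.e. Q = R$13,160,600 / R$136.27 = 96,577.38 → 96,578.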